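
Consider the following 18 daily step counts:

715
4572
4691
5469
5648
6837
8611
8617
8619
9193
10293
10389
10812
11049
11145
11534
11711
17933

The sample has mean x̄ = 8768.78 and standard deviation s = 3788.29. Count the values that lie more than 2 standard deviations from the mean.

2

Cutoffs: x̄ ± 2s = [1192.20, 16345.36].
Outside the cutoffs: 715, 17933.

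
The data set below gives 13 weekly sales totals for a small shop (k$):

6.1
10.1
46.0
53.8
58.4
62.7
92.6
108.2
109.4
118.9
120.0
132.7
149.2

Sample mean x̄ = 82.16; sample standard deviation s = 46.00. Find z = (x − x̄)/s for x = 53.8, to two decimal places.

z = (53.8 − 82.16) / 46.00 = -0.62.

-0.62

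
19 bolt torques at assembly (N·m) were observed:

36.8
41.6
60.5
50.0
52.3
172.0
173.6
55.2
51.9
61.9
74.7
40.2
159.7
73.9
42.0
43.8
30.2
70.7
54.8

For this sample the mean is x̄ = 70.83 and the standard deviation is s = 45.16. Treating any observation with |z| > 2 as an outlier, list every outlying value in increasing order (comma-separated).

Cutoffs at x̄ ± 2s: 70.83 ± 2·45.16 = [-19.49, 161.15].
172.0: z = 2.24, |z| > 2 → outlier.
173.6: z = 2.28, |z| > 2 → outlier.
Every other value lies within [-19.49, 161.15].

172.0, 173.6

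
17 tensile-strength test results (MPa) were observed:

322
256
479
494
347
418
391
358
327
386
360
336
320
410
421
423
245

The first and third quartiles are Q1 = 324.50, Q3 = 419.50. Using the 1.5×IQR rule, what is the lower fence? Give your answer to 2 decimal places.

182.00

IQR = Q3 − Q1 = 419.50 − 324.50 = 95.00.
Lower fence = Q1 − 1.5·IQR = 324.50 − 142.50 = 182.00.
Upper fence = Q3 + 1.5·IQR = 419.50 + 142.50 = 562.00.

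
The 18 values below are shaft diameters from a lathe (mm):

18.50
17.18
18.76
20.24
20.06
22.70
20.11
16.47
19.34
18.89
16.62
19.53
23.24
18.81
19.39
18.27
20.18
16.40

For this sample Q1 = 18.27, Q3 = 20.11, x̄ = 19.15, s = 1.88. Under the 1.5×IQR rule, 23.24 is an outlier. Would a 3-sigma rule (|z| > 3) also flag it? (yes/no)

no

z = (23.24 − 19.15) / 1.88 = 2.18.
|z| = 2.18 ≤ 3.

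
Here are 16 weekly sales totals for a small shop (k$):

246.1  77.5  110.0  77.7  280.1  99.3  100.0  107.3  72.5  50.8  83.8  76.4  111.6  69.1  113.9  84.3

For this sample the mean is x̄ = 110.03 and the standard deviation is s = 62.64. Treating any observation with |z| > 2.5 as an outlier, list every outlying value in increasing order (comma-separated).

280.1

Cutoffs at x̄ ± 2.5s: 110.03 ± 2.5·62.64 = [-46.57, 266.63].
280.1: z = 2.72, |z| > 2.5 → outlier.
Every other value lies within [-46.57, 266.63].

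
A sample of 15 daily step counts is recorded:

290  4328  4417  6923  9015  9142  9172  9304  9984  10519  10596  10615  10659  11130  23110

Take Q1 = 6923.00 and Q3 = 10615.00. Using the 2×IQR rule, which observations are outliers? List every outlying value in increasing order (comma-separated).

23110

IQR = Q3 − Q1 = 10615.00 − 6923.00 = 3692.00.
Lower fence = Q1 − 2·IQR = 6923.00 − 7384.00 = -461.00.
Upper fence = Q3 + 2·IQR = 10615.00 + 7384.00 = 17999.00.
23110 > 17999.00 → outlier.
All remaining values lie within [-461.00, 17999.00].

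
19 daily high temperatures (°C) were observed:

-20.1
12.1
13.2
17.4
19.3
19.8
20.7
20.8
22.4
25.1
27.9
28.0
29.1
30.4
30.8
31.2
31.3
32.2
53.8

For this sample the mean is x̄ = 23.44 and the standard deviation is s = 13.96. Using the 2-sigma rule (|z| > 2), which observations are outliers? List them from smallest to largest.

-20.1, 53.8

Cutoffs at x̄ ± 2s: 23.44 ± 2·13.96 = [-4.48, 51.36].
-20.1: z = -3.12, |z| > 2 → outlier.
53.8: z = 2.17, |z| > 2 → outlier.
Every other value lies within [-4.48, 51.36].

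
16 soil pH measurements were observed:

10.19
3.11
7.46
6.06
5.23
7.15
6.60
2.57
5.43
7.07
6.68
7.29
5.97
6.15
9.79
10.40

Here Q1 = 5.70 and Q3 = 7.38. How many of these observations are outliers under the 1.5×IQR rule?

IQR = 1.68; fences at 5.70 − 2.52 = 3.18 and 7.38 + 2.52 = 9.90.
Outside the cutoffs: 2.57, 3.11, 10.19, 10.40.

4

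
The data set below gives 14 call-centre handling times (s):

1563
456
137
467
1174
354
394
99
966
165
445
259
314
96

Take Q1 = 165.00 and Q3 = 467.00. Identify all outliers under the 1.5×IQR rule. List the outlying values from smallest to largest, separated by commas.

966, 1174, 1563

IQR = Q3 − Q1 = 467.00 − 165.00 = 302.00.
Lower fence = Q1 − 1.5·IQR = 165.00 − 453.00 = -288.00.
Upper fence = Q3 + 1.5·IQR = 467.00 + 453.00 = 920.00.
966 > 920.00 → outlier.
1174 > 920.00 → outlier.
1563 > 920.00 → outlier.
All remaining values lie within [-288.00, 920.00].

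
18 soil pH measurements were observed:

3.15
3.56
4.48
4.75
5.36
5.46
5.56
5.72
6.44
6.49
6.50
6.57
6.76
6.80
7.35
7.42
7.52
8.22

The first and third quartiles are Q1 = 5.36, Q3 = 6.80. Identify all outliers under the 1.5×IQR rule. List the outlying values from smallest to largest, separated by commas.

IQR = Q3 − Q1 = 6.80 − 5.36 = 1.44.
Lower fence = Q1 − 1.5·IQR = 5.36 − 2.16 = 3.20.
Upper fence = Q3 + 1.5·IQR = 6.80 + 2.16 = 8.96.
3.15 < 3.20 → outlier.
All remaining values lie within [3.20, 8.96].

3.15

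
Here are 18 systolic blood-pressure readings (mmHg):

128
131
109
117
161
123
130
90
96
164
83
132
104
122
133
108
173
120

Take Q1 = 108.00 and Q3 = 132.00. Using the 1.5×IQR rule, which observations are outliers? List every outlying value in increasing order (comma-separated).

IQR = Q3 − Q1 = 132.00 − 108.00 = 24.00.
Lower fence = Q1 − 1.5·IQR = 108.00 − 36.00 = 72.00.
Upper fence = Q3 + 1.5·IQR = 132.00 + 36.00 = 168.00.
173 > 168.00 → outlier.
All remaining values lie within [72.00, 168.00].

173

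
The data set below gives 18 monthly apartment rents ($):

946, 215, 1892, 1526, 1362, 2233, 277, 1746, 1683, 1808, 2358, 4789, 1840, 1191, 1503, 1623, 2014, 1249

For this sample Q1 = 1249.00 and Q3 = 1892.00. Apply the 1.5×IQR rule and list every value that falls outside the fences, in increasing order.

215, 277, 4789

IQR = Q3 − Q1 = 1892.00 − 1249.00 = 643.00.
Lower fence = Q1 − 1.5·IQR = 1249.00 − 964.50 = 284.50.
Upper fence = Q3 + 1.5·IQR = 1892.00 + 964.50 = 2856.50.
215 < 284.50 → outlier.
277 < 284.50 → outlier.
4789 > 2856.50 → outlier.
All remaining values lie within [284.50, 2856.50].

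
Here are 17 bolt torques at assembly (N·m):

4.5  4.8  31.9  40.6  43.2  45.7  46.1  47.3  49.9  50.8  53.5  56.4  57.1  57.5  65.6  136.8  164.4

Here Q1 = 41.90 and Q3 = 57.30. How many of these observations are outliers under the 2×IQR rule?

IQR = 15.40; fences at 41.90 − 30.80 = 11.10 and 57.30 + 30.80 = 88.10.
Outside the cutoffs: 4.5, 4.8, 136.8, 164.4.

4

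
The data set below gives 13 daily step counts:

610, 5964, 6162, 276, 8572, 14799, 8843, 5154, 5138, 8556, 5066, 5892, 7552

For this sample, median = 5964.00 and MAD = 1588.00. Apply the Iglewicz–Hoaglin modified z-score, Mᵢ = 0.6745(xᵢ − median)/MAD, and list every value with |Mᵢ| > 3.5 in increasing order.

14799

|Mᵢ| > 3.5 ⇔ |xᵢ − 5964.00| > 3.5·1588.00/0.6745 = 8240.18.
So outliers lie outside [-2276.18, 14204.18].
14799: M = 3.75 → outlier.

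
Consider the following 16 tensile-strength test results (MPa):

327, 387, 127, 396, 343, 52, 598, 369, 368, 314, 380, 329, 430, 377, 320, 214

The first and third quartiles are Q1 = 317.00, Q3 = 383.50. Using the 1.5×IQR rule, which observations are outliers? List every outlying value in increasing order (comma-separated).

IQR = Q3 − Q1 = 383.50 − 317.00 = 66.50.
Lower fence = Q1 − 1.5·IQR = 317.00 − 99.75 = 217.25.
Upper fence = Q3 + 1.5·IQR = 383.50 + 99.75 = 483.25.
52 < 217.25 → outlier.
127 < 217.25 → outlier.
214 < 217.25 → outlier.
598 > 483.25 → outlier.
All remaining values lie within [217.25, 483.25].

52, 127, 214, 598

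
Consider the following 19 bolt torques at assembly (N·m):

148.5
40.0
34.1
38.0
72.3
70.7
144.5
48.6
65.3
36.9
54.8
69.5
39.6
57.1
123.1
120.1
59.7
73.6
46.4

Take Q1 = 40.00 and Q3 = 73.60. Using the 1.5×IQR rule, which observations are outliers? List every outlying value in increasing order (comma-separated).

144.5, 148.5

IQR = Q3 − Q1 = 73.60 − 40.00 = 33.60.
Lower fence = Q1 − 1.5·IQR = 40.00 − 50.40 = -10.40.
Upper fence = Q3 + 1.5·IQR = 73.60 + 50.40 = 124.00.
144.5 > 124.00 → outlier.
148.5 > 124.00 → outlier.
All remaining values lie within [-10.40, 124.00].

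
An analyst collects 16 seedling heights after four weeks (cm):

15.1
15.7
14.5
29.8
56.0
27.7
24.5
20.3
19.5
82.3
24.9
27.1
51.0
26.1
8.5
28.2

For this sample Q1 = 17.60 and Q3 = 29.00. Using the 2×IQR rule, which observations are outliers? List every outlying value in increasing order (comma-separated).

56.0, 82.3

IQR = Q3 − Q1 = 29.00 − 17.60 = 11.40.
Lower fence = Q1 − 2·IQR = 17.60 − 22.80 = -5.20.
Upper fence = Q3 + 2·IQR = 29.00 + 22.80 = 51.80.
56.0 > 51.80 → outlier.
82.3 > 51.80 → outlier.
All remaining values lie within [-5.20, 51.80].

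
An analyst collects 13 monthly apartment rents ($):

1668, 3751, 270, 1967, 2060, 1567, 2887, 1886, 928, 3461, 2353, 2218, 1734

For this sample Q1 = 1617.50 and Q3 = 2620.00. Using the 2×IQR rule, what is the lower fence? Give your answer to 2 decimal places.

-387.50

IQR = Q3 − Q1 = 2620.00 − 1617.50 = 1002.50.
Lower fence = Q1 − 2·IQR = 1617.50 − 2005.00 = -387.50.
Upper fence = Q3 + 2·IQR = 2620.00 + 2005.00 = 4625.00.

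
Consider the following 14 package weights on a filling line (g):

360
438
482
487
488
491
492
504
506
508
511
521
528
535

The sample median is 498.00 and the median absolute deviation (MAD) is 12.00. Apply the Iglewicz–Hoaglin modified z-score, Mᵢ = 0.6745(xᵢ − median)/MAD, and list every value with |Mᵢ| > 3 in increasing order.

360, 438

|Mᵢ| > 3 ⇔ |xᵢ − 498.00| > 3·12.00/0.6745 = 53.37.
So outliers lie outside [444.63, 551.37].
360: M = -7.76 → outlier.
438: M = -3.37 → outlier.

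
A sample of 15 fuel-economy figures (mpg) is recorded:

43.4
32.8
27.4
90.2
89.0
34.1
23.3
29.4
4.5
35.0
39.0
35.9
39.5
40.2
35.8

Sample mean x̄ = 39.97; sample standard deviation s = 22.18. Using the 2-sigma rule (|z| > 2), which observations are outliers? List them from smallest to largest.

89.0, 90.2

Cutoffs at x̄ ± 2s: 39.97 ± 2·22.18 = [-4.39, 84.33].
89.0: z = 2.21, |z| > 2 → outlier.
90.2: z = 2.26, |z| > 2 → outlier.
Every other value lies within [-4.39, 84.33].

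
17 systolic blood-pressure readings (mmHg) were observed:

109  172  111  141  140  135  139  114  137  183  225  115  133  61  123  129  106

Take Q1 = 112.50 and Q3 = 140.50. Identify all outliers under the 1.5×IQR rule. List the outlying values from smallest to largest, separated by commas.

IQR = Q3 − Q1 = 140.50 − 112.50 = 28.00.
Lower fence = Q1 − 1.5·IQR = 112.50 − 42.00 = 70.50.
Upper fence = Q3 + 1.5·IQR = 140.50 + 42.00 = 182.50.
61 < 70.50 → outlier.
183 > 182.50 → outlier.
225 > 182.50 → outlier.
All remaining values lie within [70.50, 182.50].

61, 183, 225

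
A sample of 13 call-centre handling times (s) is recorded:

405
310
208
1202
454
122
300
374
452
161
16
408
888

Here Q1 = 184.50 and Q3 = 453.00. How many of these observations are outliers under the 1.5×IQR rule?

IQR = 268.50; fences at 184.50 − 402.75 = -218.25 and 453.00 + 402.75 = 855.75.
Outside the cutoffs: 888, 1202.

2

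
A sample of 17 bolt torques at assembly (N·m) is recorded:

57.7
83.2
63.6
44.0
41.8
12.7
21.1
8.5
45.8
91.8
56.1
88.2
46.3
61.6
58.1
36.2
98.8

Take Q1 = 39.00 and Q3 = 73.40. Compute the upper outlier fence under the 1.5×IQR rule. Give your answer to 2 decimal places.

IQR = Q3 − Q1 = 73.40 − 39.00 = 34.40.
Lower fence = Q1 − 1.5·IQR = 39.00 − 51.60 = -12.60.
Upper fence = Q3 + 1.5·IQR = 73.40 + 51.60 = 125.00.

125.00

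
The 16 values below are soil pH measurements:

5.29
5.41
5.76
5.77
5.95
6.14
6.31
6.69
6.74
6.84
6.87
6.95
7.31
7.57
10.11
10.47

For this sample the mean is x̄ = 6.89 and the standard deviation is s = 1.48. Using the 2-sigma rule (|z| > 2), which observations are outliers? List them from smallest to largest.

Cutoffs at x̄ ± 2s: 6.89 ± 2·1.48 = [3.93, 9.85].
10.11: z = 2.18, |z| > 2 → outlier.
10.47: z = 2.42, |z| > 2 → outlier.
Every other value lies within [3.93, 9.85].

10.11, 10.47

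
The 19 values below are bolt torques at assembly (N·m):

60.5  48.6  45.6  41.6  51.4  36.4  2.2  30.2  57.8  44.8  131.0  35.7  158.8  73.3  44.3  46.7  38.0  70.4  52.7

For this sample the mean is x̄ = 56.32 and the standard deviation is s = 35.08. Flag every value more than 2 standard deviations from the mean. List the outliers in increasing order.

Cutoffs at x̄ ± 2s: 56.32 ± 2·35.08 = [-13.84, 126.48].
131.0: z = 2.13, |z| > 2 → outlier.
158.8: z = 2.92, |z| > 2 → outlier.
Every other value lies within [-13.84, 126.48].

131.0, 158.8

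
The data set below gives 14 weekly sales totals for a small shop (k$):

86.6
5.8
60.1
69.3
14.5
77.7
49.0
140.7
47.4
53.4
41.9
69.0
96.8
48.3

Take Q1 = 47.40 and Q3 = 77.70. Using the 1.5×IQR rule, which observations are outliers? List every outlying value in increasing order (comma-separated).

IQR = Q3 − Q1 = 77.70 − 47.40 = 30.30.
Lower fence = Q1 − 1.5·IQR = 47.40 − 45.45 = 1.95.
Upper fence = Q3 + 1.5·IQR = 77.70 + 45.45 = 123.15.
140.7 > 123.15 → outlier.
All remaining values lie within [1.95, 123.15].

140.7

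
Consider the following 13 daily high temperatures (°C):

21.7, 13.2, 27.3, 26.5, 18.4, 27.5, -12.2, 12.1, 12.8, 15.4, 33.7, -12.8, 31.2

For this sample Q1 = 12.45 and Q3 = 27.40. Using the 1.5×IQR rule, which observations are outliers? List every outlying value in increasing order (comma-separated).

IQR = Q3 − Q1 = 27.40 − 12.45 = 14.95.
Lower fence = Q1 − 1.5·IQR = 12.45 − 22.425 = -9.975.
Upper fence = Q3 + 1.5·IQR = 27.40 + 22.425 = 49.825.
-12.8 < -9.975 → outlier.
-12.2 < -9.975 → outlier.
All remaining values lie within [-9.975, 49.825].

-12.8, -12.2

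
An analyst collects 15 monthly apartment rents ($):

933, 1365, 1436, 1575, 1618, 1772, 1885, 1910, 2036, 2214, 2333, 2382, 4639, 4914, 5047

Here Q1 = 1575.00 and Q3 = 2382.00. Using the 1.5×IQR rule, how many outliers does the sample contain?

IQR = 807.00; fences at 1575.00 − 1210.50 = 364.50 and 2382.00 + 1210.50 = 3592.50.
Outside the cutoffs: 4639, 4914, 5047.

3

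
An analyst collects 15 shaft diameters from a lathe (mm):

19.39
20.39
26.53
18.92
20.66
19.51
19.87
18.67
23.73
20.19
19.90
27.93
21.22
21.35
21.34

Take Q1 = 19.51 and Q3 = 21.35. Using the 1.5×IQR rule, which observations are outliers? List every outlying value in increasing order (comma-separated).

IQR = Q3 − Q1 = 21.35 − 19.51 = 1.84.
Lower fence = Q1 − 1.5·IQR = 19.51 − 2.76 = 16.75.
Upper fence = Q3 + 1.5·IQR = 21.35 + 2.76 = 24.11.
26.53 > 24.11 → outlier.
27.93 > 24.11 → outlier.
All remaining values lie within [16.75, 24.11].

26.53, 27.93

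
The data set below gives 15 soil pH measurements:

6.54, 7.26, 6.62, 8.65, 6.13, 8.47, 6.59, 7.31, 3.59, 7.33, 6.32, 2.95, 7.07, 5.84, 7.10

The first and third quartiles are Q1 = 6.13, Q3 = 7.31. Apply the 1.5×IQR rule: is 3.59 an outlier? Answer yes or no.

IQR = Q3 − Q1 = 7.31 − 6.13 = 1.18.
Lower fence = Q1 − 1.5·IQR = 6.13 − 1.77 = 4.36.
Upper fence = Q3 + 1.5·IQR = 7.31 + 1.77 = 9.08.
3.59 lies below the lower fence.

yes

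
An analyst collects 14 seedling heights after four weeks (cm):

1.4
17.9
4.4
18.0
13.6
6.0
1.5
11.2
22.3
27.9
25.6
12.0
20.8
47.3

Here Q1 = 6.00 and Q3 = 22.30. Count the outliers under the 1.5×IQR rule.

1

IQR = 16.30; fences at 6.00 − 24.45 = -18.45 and 22.30 + 24.45 = 46.75.
Outside the cutoffs: 47.3.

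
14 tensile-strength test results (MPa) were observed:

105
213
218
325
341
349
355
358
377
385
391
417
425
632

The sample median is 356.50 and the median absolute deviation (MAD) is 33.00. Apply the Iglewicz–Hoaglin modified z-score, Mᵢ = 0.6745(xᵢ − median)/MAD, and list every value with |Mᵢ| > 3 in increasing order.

105, 632

|Mᵢ| > 3 ⇔ |xᵢ − 356.50| > 3·33.00/0.6745 = 146.78.
So outliers lie outside [209.72, 503.28].
105: M = -5.14 → outlier.
632: M = 5.63 → outlier.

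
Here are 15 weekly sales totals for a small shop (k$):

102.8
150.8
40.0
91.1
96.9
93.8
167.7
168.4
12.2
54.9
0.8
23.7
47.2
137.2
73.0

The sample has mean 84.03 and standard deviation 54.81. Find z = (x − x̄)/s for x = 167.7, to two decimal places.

1.53

z = (167.7 − 84.03) / 54.81 = 1.53.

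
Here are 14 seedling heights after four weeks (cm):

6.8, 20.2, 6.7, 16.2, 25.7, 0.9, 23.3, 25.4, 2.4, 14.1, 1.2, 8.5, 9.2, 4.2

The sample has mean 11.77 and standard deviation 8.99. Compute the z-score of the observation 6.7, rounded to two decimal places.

z = (6.7 − 11.77) / 8.99 = -0.56.

-0.56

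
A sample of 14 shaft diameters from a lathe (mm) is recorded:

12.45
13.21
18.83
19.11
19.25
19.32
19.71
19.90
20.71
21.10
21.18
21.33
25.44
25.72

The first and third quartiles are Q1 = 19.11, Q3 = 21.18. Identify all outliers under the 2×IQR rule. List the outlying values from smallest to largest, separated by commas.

12.45, 13.21, 25.44, 25.72

IQR = Q3 − Q1 = 21.18 − 19.11 = 2.07.
Lower fence = Q1 − 2·IQR = 19.11 − 4.14 = 14.97.
Upper fence = Q3 + 2·IQR = 21.18 + 4.14 = 25.32.
12.45 < 14.97 → outlier.
13.21 < 14.97 → outlier.
25.44 > 25.32 → outlier.
25.72 > 25.32 → outlier.
All remaining values lie within [14.97, 25.32].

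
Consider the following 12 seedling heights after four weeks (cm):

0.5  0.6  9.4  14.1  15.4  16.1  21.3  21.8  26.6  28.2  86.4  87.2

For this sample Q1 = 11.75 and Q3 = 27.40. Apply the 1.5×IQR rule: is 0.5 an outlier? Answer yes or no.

IQR = Q3 − Q1 = 27.40 − 11.75 = 15.65.
Lower fence = Q1 − 1.5·IQR = 11.75 − 23.475 = -11.725.
Upper fence = Q3 + 1.5·IQR = 27.40 + 23.475 = 50.875.
0.5 lies within [-11.725, 50.875].

no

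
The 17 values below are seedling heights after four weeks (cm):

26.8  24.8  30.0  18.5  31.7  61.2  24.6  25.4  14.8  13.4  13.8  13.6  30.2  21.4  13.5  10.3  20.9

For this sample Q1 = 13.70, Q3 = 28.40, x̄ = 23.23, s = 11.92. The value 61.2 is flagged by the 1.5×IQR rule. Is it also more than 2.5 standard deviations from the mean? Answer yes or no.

z = (61.2 − 23.23) / 11.92 = 3.19.
|z| = 3.19 > 2.5.

yes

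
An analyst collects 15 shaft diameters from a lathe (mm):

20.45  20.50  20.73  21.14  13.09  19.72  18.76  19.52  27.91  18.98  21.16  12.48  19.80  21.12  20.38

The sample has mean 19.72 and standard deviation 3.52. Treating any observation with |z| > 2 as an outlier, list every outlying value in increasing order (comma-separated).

Cutoffs at x̄ ± 2s: 19.72 ± 2·3.52 = [12.68, 26.76].
12.48: z = -2.06, |z| > 2 → outlier.
27.91: z = 2.33, |z| > 2 → outlier.
Every other value lies within [12.68, 26.76].

12.48, 27.91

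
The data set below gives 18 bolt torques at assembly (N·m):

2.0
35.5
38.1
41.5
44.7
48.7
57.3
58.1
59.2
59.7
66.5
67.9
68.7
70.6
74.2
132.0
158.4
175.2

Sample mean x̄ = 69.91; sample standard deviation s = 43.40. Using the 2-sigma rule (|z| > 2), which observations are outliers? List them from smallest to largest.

158.4, 175.2

Cutoffs at x̄ ± 2s: 69.91 ± 2·43.40 = [-16.89, 156.71].
158.4: z = 2.04, |z| > 2 → outlier.
175.2: z = 2.43, |z| > 2 → outlier.
Every other value lies within [-16.89, 156.71].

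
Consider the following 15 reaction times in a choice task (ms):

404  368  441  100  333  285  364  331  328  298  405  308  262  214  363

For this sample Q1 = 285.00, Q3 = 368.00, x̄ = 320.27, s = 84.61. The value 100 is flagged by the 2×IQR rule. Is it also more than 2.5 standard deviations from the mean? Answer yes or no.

z = (100 − 320.27) / 84.61 = -2.60.
|z| = 2.60 > 2.5.

yes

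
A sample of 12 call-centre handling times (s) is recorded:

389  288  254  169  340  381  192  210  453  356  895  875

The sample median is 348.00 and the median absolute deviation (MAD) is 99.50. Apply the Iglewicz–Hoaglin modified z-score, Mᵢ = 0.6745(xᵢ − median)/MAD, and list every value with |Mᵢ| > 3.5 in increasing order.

875, 895

|Mᵢ| > 3.5 ⇔ |xᵢ − 348.00| > 3.5·99.50/0.6745 = 516.31.
So outliers lie outside [-168.31, 864.31].
875: M = 3.57 → outlier.
895: M = 3.71 → outlier.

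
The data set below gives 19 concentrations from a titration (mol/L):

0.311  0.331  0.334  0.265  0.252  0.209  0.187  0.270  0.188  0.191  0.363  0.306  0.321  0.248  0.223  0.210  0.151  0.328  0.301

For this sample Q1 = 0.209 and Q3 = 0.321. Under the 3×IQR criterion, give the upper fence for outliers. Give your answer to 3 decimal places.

IQR = Q3 − Q1 = 0.321 − 0.209 = 0.112.
Lower fence = Q1 − 3·IQR = 0.209 − 0.336 = -0.127.
Upper fence = Q3 + 3·IQR = 0.321 + 0.336 = 0.657.

0.657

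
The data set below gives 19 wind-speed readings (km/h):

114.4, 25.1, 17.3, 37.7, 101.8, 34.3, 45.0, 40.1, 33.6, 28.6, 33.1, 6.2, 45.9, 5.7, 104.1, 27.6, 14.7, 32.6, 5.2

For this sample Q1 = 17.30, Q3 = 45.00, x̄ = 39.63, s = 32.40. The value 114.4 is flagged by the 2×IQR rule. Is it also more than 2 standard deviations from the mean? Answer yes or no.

z = (114.4 − 39.63) / 32.40 = 2.31.
|z| = 2.31 > 2.

yes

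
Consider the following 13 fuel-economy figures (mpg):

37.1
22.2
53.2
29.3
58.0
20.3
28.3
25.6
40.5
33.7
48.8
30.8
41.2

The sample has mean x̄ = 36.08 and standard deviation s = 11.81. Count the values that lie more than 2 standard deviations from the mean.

Cutoffs: x̄ ± 2s = [12.46, 59.70].
Every value lies within the cutoffs.

0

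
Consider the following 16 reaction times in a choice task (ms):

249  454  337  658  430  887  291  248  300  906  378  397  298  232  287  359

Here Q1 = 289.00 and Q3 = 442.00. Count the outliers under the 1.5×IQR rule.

IQR = 153.00; fences at 289.00 − 229.50 = 59.50 and 442.00 + 229.50 = 671.50.
Outside the cutoffs: 887, 906.

2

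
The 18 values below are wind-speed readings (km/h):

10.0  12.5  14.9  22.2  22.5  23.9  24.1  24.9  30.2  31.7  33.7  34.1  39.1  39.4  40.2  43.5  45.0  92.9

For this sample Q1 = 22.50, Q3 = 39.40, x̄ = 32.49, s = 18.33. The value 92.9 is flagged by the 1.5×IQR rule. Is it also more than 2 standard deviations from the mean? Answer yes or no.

z = (92.9 − 32.49) / 18.33 = 3.30.
|z| = 3.30 > 2.

yes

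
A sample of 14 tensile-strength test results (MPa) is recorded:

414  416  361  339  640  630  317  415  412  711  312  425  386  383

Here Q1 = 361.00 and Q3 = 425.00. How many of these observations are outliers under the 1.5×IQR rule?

3

IQR = 64.00; fences at 361.00 − 96.00 = 265.00 and 425.00 + 96.00 = 521.00.
Outside the cutoffs: 630, 640, 711.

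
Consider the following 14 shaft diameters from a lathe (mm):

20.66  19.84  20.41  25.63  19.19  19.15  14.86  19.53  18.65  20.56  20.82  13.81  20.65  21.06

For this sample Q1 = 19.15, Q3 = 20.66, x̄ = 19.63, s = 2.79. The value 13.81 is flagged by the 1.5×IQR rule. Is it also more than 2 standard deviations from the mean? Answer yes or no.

yes

z = (13.81 − 19.63) / 2.79 = -2.09.
|z| = 2.09 > 2.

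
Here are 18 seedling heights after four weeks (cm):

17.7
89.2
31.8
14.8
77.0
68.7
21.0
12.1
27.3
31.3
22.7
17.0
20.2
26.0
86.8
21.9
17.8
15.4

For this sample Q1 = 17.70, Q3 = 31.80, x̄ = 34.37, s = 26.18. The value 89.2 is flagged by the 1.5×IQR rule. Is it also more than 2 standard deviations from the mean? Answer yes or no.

yes

z = (89.2 − 34.37) / 26.18 = 2.09.
|z| = 2.09 > 2.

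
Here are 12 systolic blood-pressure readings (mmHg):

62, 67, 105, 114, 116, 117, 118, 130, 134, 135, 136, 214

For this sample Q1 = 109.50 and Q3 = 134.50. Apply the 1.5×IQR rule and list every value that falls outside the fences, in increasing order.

IQR = Q3 − Q1 = 134.50 − 109.50 = 25.00.
Lower fence = Q1 − 1.5·IQR = 109.50 − 37.50 = 72.00.
Upper fence = Q3 + 1.5·IQR = 134.50 + 37.50 = 172.00.
62 < 72.00 → outlier.
67 < 72.00 → outlier.
214 > 172.00 → outlier.
All remaining values lie within [72.00, 172.00].

62, 67, 214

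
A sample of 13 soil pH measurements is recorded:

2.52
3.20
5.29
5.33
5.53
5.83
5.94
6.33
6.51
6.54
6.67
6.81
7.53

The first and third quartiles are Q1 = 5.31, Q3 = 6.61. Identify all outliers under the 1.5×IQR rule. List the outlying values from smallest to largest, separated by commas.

2.52, 3.20

IQR = Q3 − Q1 = 6.61 − 5.31 = 1.30.
Lower fence = Q1 − 1.5·IQR = 5.31 − 1.95 = 3.36.
Upper fence = Q3 + 1.5·IQR = 6.61 + 1.95 = 8.56.
2.52 < 3.36 → outlier.
3.20 < 3.36 → outlier.
All remaining values lie within [3.36, 8.56].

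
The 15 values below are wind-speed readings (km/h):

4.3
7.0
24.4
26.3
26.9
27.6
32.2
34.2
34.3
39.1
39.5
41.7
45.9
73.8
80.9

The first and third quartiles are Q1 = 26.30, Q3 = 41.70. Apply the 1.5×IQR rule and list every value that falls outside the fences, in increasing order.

73.8, 80.9

IQR = Q3 − Q1 = 41.70 − 26.30 = 15.40.
Lower fence = Q1 − 1.5·IQR = 26.30 − 23.10 = 3.20.
Upper fence = Q3 + 1.5·IQR = 41.70 + 23.10 = 64.80.
73.8 > 64.80 → outlier.
80.9 > 64.80 → outlier.
All remaining values lie within [3.20, 64.80].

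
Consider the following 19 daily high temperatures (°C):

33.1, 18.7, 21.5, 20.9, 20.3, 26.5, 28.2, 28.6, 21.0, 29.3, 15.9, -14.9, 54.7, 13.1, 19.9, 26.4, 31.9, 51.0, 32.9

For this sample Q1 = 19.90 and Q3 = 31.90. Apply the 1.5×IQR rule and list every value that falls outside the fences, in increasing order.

-14.9, 51.0, 54.7

IQR = Q3 − Q1 = 31.90 − 19.90 = 12.00.
Lower fence = Q1 − 1.5·IQR = 19.90 − 18.00 = 1.90.
Upper fence = Q3 + 1.5·IQR = 31.90 + 18.00 = 49.90.
-14.9 < 1.90 → outlier.
51.0 > 49.90 → outlier.
54.7 > 49.90 → outlier.
All remaining values lie within [1.90, 49.90].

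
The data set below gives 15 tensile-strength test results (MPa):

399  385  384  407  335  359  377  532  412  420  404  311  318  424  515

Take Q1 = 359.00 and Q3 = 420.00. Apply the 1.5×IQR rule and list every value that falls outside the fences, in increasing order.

515, 532

IQR = Q3 − Q1 = 420.00 − 359.00 = 61.00.
Lower fence = Q1 − 1.5·IQR = 359.00 − 91.50 = 267.50.
Upper fence = Q3 + 1.5·IQR = 420.00 + 91.50 = 511.50.
515 > 511.50 → outlier.
532 > 511.50 → outlier.
All remaining values lie within [267.50, 511.50].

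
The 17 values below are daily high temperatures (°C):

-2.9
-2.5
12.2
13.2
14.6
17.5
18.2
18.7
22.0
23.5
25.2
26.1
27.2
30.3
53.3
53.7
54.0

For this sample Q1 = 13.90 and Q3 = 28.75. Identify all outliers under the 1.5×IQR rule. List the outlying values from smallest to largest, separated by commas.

53.3, 53.7, 54.0

IQR = Q3 − Q1 = 28.75 − 13.90 = 14.85.
Lower fence = Q1 − 1.5·IQR = 13.90 − 22.275 = -8.375.
Upper fence = Q3 + 1.5·IQR = 28.75 + 22.275 = 51.025.
53.3 > 51.025 → outlier.
53.7 > 51.025 → outlier.
54.0 > 51.025 → outlier.
All remaining values lie within [-8.375, 51.025].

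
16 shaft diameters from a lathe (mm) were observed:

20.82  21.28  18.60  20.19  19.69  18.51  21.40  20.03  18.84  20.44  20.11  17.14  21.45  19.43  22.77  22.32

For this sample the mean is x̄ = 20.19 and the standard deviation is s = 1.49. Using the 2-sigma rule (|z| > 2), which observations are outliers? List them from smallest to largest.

17.14

Cutoffs at x̄ ± 2s: 20.19 ± 2·1.49 = [17.21, 23.17].
17.14: z = -2.05, |z| > 2 → outlier.
Every other value lies within [17.21, 23.17].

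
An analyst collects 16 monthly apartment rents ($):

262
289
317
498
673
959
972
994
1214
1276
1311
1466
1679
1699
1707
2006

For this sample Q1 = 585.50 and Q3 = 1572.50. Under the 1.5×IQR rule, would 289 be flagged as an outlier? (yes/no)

IQR = Q3 − Q1 = 1572.50 − 585.50 = 987.00.
Lower fence = Q1 − 1.5·IQR = 585.50 − 1480.50 = -895.00.
Upper fence = Q3 + 1.5·IQR = 1572.50 + 1480.50 = 3053.00.
289 lies within [-895.00, 3053.00].

no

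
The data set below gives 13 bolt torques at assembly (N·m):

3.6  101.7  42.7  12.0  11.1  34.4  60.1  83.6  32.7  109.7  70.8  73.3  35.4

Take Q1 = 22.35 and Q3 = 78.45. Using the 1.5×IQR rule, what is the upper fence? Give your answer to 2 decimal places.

IQR = Q3 − Q1 = 78.45 − 22.35 = 56.10.
Lower fence = Q1 − 1.5·IQR = 22.35 − 84.15 = -61.80.
Upper fence = Q3 + 1.5·IQR = 78.45 + 84.15 = 162.60.

162.60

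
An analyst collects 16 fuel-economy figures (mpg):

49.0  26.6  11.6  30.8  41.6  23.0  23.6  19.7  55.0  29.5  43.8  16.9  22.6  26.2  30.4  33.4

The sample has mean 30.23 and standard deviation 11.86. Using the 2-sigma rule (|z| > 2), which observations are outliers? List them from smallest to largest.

Cutoffs at x̄ ± 2s: 30.23 ± 2·11.86 = [6.51, 53.95].
55.0: z = 2.09, |z| > 2 → outlier.
Every other value lies within [6.51, 53.95].

55.0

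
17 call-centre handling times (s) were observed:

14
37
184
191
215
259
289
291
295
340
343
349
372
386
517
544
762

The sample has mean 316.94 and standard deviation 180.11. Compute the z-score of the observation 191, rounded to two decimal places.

z = (191 − 316.94) / 180.11 = -0.70.

-0.70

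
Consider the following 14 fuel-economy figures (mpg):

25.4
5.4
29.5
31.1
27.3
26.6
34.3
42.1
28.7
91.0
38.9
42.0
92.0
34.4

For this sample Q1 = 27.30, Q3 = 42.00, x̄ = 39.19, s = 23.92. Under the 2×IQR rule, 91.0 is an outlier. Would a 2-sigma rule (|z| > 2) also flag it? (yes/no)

yes

z = (91.0 − 39.19) / 23.92 = 2.17.
|z| = 2.17 > 2.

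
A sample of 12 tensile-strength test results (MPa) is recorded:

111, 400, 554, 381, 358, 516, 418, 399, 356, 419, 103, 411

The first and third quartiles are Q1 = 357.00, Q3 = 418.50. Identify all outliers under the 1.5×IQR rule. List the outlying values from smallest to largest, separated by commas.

IQR = Q3 − Q1 = 418.50 − 357.00 = 61.50.
Lower fence = Q1 − 1.5·IQR = 357.00 − 92.25 = 264.75.
Upper fence = Q3 + 1.5·IQR = 418.50 + 92.25 = 510.75.
103 < 264.75 → outlier.
111 < 264.75 → outlier.
516 > 510.75 → outlier.
554 > 510.75 → outlier.
All remaining values lie within [264.75, 510.75].

103, 111, 516, 554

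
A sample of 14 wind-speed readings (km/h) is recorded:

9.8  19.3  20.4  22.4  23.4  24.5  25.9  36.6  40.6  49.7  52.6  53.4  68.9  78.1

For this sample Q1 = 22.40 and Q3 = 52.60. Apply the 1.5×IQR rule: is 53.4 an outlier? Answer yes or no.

no

IQR = Q3 − Q1 = 52.60 − 22.40 = 30.20.
Lower fence = Q1 − 1.5·IQR = 22.40 − 45.30 = -22.90.
Upper fence = Q3 + 1.5·IQR = 52.60 + 45.30 = 97.90.
53.4 lies within [-22.90, 97.90].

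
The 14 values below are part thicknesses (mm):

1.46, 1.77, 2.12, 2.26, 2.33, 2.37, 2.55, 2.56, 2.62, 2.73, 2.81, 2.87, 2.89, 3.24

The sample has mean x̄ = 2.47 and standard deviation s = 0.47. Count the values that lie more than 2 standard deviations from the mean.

1

Cutoffs: x̄ ± 2s = [1.53, 3.41].
Outside the cutoffs: 1.46.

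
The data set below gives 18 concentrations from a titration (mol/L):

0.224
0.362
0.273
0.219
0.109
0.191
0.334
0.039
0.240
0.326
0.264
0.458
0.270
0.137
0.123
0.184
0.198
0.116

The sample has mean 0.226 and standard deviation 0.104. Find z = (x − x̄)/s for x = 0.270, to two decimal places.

z = (0.270 − 0.226) / 0.104 = 0.42.

0.42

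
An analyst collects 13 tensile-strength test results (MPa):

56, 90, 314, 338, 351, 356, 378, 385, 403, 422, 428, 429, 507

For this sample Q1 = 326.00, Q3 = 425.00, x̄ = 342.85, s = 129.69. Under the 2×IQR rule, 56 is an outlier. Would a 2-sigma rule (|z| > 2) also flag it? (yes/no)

yes

z = (56 − 342.85) / 129.69 = -2.21.
|z| = 2.21 > 2.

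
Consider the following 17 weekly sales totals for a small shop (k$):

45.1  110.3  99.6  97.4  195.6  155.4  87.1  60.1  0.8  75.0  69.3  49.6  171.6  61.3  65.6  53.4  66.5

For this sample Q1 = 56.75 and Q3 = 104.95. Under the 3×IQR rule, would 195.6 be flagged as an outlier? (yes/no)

no

IQR = Q3 − Q1 = 104.95 − 56.75 = 48.20.
Lower fence = Q1 − 3·IQR = 56.75 − 144.60 = -87.85.
Upper fence = Q3 + 3·IQR = 104.95 + 144.60 = 249.55.
195.6 lies within [-87.85, 249.55].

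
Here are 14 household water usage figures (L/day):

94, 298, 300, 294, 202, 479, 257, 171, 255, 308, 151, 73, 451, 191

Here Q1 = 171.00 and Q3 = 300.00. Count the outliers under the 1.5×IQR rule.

0

IQR = 129.00; fences at 171.00 − 193.50 = -22.50 and 300.00 + 193.50 = 493.50.
Every value lies within the cutoffs.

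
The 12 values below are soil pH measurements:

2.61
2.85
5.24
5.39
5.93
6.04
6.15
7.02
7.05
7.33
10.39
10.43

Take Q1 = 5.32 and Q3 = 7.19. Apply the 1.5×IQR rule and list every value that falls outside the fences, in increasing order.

10.39, 10.43

IQR = Q3 − Q1 = 7.19 − 5.32 = 1.87.
Lower fence = Q1 − 1.5·IQR = 5.32 − 2.805 = 2.515.
Upper fence = Q3 + 1.5·IQR = 7.19 + 2.805 = 9.995.
10.39 > 9.995 → outlier.
10.43 > 9.995 → outlier.
All remaining values lie within [2.515, 9.995].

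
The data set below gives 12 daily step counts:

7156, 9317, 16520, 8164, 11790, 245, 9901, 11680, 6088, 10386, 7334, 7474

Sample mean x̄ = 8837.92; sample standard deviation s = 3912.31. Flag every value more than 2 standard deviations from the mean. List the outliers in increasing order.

245

Cutoffs at x̄ ± 2s: 8837.92 ± 2·3912.31 = [1013.30, 16662.54].
245: z = -2.20, |z| > 2 → outlier.
Every other value lies within [1013.30, 16662.54].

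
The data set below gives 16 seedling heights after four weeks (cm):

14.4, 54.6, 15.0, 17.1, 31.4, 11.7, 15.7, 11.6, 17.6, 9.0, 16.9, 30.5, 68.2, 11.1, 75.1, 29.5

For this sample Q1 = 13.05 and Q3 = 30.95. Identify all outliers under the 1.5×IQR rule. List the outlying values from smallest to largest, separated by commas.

IQR = Q3 − Q1 = 30.95 − 13.05 = 17.90.
Lower fence = Q1 − 1.5·IQR = 13.05 − 26.85 = -13.80.
Upper fence = Q3 + 1.5·IQR = 30.95 + 26.85 = 57.80.
68.2 > 57.80 → outlier.
75.1 > 57.80 → outlier.
All remaining values lie within [-13.80, 57.80].

68.2, 75.1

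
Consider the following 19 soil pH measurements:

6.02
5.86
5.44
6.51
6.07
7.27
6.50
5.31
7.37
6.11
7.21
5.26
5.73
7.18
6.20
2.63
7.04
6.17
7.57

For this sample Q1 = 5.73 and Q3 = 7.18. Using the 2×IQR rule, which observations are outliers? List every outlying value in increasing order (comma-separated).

2.63

IQR = Q3 − Q1 = 7.18 − 5.73 = 1.45.
Lower fence = Q1 − 2·IQR = 5.73 − 2.90 = 2.83.
Upper fence = Q3 + 2·IQR = 7.18 + 2.90 = 10.08.
2.63 < 2.83 → outlier.
All remaining values lie within [2.83, 10.08].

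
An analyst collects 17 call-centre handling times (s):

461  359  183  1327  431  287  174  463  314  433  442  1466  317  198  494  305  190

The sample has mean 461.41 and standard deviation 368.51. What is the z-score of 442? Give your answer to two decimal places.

z = (442 − 461.41) / 368.51 = -0.05.

-0.05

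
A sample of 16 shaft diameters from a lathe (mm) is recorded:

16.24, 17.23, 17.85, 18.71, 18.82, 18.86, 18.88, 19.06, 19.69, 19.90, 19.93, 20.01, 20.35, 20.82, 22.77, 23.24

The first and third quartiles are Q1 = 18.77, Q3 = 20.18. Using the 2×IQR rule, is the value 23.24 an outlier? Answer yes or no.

IQR = Q3 − Q1 = 20.18 − 18.77 = 1.41.
Lower fence = Q1 − 2·IQR = 18.77 − 2.82 = 15.95.
Upper fence = Q3 + 2·IQR = 20.18 + 2.82 = 23.00.
23.24 lies above the upper fence.

yes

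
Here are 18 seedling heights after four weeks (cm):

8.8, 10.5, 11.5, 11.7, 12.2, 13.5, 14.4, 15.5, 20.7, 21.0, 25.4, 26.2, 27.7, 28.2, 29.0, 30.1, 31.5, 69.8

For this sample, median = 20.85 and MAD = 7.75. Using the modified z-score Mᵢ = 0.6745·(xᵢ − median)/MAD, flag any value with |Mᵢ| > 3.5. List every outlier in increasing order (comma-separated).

|Mᵢ| > 3.5 ⇔ |xᵢ − 20.85| > 3.5·7.75/0.6745 = 40.21.
So outliers lie outside [-19.36, 61.06].
69.8: M = 4.26 → outlier.

69.8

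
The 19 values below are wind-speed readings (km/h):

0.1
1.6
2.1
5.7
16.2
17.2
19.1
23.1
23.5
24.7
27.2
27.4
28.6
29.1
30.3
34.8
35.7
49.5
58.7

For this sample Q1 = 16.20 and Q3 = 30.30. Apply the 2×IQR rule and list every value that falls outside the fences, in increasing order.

58.7

IQR = Q3 − Q1 = 30.30 − 16.20 = 14.10.
Lower fence = Q1 − 2·IQR = 16.20 − 28.20 = -12.00.
Upper fence = Q3 + 2·IQR = 30.30 + 28.20 = 58.50.
58.7 > 58.50 → outlier.
All remaining values lie within [-12.00, 58.50].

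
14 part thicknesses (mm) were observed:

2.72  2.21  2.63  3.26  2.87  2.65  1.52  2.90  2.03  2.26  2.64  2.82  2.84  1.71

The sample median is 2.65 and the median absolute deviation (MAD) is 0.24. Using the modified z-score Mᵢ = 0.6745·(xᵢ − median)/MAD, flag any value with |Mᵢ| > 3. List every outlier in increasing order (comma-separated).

|Mᵢ| > 3 ⇔ |xᵢ − 2.65| > 3·0.24/0.6745 = 1.07.
So outliers lie outside [1.58, 3.72].
1.52: M = -3.18 → outlier.

1.52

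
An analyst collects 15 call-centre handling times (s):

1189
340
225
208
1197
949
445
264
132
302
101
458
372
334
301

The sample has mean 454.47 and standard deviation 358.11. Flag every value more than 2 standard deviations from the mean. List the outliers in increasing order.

1189, 1197

Cutoffs at x̄ ± 2s: 454.47 ± 2·358.11 = [-261.75, 1170.69].
1189: z = 2.05, |z| > 2 → outlier.
1197: z = 2.07, |z| > 2 → outlier.
Every other value lies within [-261.75, 1170.69].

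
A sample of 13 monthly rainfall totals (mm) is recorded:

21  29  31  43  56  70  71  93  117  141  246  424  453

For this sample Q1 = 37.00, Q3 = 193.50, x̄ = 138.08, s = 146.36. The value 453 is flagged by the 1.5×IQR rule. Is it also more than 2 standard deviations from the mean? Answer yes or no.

yes

z = (453 − 138.08) / 146.36 = 2.15.
|z| = 2.15 > 2.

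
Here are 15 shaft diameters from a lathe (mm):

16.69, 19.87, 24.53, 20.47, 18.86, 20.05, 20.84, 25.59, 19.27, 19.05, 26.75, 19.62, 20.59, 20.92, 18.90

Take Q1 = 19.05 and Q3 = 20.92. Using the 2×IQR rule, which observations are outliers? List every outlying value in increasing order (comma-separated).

IQR = Q3 − Q1 = 20.92 − 19.05 = 1.87.
Lower fence = Q1 − 2·IQR = 19.05 − 3.74 = 15.31.
Upper fence = Q3 + 2·IQR = 20.92 + 3.74 = 24.66.
25.59 > 24.66 → outlier.
26.75 > 24.66 → outlier.
All remaining values lie within [15.31, 24.66].

25.59, 26.75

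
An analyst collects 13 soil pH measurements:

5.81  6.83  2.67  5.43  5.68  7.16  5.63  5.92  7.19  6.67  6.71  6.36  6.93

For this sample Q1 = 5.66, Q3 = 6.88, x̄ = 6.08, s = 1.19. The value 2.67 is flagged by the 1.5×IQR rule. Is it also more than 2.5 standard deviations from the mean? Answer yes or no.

yes

z = (2.67 − 6.08) / 1.19 = -2.87.
|z| = 2.87 > 2.5.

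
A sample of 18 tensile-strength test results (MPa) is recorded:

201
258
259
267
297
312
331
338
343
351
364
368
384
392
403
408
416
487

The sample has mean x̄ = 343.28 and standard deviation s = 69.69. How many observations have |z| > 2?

Cutoffs: x̄ ± 2s = [203.90, 482.66].
Outside the cutoffs: 201, 487.

2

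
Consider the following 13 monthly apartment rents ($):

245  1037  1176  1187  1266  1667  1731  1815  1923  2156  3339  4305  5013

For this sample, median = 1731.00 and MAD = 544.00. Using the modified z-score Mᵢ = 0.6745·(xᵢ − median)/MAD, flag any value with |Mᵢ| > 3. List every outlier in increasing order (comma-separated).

4305, 5013

|Mᵢ| > 3 ⇔ |xᵢ − 1731.00| > 3·544.00/0.6745 = 2419.57.
So outliers lie outside [-688.57, 4150.57].
4305: M = 3.19 → outlier.
5013: M = 4.07 → outlier.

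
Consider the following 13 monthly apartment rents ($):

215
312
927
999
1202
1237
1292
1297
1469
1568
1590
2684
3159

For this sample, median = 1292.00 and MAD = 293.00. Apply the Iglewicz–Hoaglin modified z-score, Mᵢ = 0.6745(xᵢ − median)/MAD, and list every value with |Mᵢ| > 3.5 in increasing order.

3159

|Mᵢ| > 3.5 ⇔ |xᵢ − 1292.00| > 3.5·293.00/0.6745 = 1520.39.
So outliers lie outside [-228.39, 2812.39].
3159: M = 4.30 → outlier.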